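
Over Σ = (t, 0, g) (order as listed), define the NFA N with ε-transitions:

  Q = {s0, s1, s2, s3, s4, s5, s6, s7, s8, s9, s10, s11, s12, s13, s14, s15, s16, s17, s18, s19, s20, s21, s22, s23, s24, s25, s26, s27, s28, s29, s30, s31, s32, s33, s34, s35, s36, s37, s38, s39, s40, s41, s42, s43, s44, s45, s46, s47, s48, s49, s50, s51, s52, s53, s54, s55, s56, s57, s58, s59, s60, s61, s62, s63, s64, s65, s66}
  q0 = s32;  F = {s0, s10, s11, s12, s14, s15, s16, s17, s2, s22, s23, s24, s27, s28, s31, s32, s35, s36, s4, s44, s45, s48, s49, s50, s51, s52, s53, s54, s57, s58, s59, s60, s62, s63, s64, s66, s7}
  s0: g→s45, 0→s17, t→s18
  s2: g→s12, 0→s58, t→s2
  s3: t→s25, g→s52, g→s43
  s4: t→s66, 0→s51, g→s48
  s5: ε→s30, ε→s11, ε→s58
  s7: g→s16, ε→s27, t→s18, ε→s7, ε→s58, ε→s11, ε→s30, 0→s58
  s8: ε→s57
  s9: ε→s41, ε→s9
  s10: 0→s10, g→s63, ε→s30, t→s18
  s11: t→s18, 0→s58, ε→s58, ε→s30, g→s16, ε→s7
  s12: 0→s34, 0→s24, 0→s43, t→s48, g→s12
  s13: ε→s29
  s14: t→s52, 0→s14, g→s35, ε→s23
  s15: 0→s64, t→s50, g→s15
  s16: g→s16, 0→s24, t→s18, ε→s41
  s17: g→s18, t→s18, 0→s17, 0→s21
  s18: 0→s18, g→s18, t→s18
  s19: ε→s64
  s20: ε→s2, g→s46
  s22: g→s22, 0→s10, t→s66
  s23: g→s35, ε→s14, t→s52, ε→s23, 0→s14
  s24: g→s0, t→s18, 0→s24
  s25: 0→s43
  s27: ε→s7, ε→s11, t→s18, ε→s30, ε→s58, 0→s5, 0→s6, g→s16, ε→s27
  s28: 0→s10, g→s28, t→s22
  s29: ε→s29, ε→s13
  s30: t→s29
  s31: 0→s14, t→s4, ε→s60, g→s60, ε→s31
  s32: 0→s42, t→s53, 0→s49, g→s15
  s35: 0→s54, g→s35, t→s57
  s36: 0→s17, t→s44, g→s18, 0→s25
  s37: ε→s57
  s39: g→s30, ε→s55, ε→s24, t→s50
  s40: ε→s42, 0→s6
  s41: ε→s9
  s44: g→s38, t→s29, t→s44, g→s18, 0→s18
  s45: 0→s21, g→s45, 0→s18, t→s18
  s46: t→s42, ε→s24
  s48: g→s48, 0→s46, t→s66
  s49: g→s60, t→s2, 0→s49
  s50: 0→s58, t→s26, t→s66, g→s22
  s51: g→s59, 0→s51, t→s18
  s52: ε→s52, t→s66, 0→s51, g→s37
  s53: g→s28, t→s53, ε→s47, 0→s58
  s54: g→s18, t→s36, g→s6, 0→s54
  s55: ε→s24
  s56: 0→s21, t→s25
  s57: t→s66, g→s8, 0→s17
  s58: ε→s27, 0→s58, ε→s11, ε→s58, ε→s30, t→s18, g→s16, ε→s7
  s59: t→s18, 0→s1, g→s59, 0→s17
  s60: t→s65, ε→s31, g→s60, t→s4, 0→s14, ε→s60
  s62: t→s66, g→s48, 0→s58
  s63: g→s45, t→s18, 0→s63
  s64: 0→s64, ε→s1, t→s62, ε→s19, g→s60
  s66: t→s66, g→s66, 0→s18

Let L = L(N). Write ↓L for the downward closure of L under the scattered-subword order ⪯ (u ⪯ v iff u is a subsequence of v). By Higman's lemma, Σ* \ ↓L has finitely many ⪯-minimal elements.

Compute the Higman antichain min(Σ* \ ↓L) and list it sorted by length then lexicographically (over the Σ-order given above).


A = [t0t, gtt0, tg0gg0, 0g0g0g].

|Q|=67, |F|=37, |δ|=188 (49 ε).
min D↑ (33 st, q0=0, F={10}): 0:t→1,0→2,g→3 1:t→1,0→4,g→5 2:t→6,0→2,g→7 3:t→8,0→9,g→3 4:t→10,0→4,g→11 5:t→12,0→13,g→5 6:t→6,0→4,g→14 7:t→15,0→16,g→7 8:t→17,0→4,g→12 9:t→18,0→9,g→7 10:t→10,0→10,g→10 11:t→10,0→19,g→11 12:t→17,0→13,g→12 13:t→10,0→13,g→20 14:t→21,0→19,g→14 15:t→17,0→22,g→21 16:t→23,0→16,g→24 17:t→17,0→10,g→17 18:t→17,0→4,g→21 19:t→10,0→19,g→25 20:t→10,0→20,g→26 21:t→17,0→19,g→21 22:t→10,0→22,g→27 23:t→17,0→22,g→28 24:t→28,0→29,g→24 25:t→10,0→30,g→26 26:t→10,0→10,g→26 27:t→10,0→30,g→27 28:t→17,0→30,g→28 29:t→31,0→29,g→10 30:t→10,0→30,g→10 31:t→32,0→30,g→10 32:t→32,0→10,g→10 (ε-aug+det+¬).
't0t': N↓-sim [59, 48, 28, 4] end={s13,s18,s29,s42} — reject; 3/3 single-dels accept.
'gtt0': |S_i|=[59, 54, 42, 8, 1] end={s18} rej; 4/4 single-dels accept.
'tg0gg0': |S_i|=[59, 48, 29, 16, 6, 3, 2] end={s18,s21} rej; 6/6 del acc.
'0g0g0g': run [59, 51, 39, 30, 21, 13, 3] end={s18,s38,s6} rej; 6/6 single-dels accept.
4 obstructions.


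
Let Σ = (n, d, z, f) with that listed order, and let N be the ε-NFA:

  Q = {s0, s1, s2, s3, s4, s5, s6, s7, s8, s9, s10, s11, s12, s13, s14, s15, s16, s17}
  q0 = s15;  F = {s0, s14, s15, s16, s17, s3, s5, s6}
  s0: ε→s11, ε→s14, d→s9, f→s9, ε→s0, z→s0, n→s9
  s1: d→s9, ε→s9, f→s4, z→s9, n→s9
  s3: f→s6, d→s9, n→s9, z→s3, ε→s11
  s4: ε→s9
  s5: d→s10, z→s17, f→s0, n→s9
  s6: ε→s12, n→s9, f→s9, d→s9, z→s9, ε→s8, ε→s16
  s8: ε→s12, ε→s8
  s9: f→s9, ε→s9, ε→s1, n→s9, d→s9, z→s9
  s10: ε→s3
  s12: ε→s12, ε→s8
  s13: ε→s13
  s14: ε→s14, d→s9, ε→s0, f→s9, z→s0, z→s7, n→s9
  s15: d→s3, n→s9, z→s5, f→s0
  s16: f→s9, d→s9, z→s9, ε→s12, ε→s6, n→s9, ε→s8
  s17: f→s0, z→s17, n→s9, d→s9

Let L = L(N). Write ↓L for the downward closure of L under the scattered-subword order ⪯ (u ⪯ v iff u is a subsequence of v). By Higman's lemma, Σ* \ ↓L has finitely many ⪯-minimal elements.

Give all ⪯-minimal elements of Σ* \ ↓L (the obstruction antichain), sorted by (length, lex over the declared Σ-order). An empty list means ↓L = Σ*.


min(Σ*\↓L) = [n, dd, fd, ff, dfz, zzd].

|Q|=18, |F|=8, |δ|=63 (22 ε).
min D↑ (7 st, q0=0, F={1}): 0:n→1,d→2,z→3,f→4 1:n→1,d→1,z→1,f→1 2:n→1,d→1,z→2,f→5 3:n→1,d→2,z→6,f→4 4:n→1,d→1,z→4,f→1 5:n→1,d→1,z→1,f→1 6:n→1,d→1,z→6,f→4 [Hopcroft].
'n': run [16, 3] end={s1,s4,s9} ∉↓L; 1/1 deletions ∈↓L.
'dd': N↓-sim [16, 10, 3] end={s1,s4,s9} rej; 2/2 del acc.
'fd': run [16, 11, 3] end={s1,s4,s9} ∉↓L; 2/2 deletions ∈↓L.
'ff': run [16, 11, 3] end={s1,s4,s9} — reject; 2/2 single-dels accept.
'dfz': run [16, 10, 7, 3] end={s1,s4,s9} ∉↓L; 3/3 deletions ∈↓L.
'zzd': run [16, 15, 13, 3] end={s1,s4,s9} rej; 3/3 single-dels accept.
6 minimals (antichain).


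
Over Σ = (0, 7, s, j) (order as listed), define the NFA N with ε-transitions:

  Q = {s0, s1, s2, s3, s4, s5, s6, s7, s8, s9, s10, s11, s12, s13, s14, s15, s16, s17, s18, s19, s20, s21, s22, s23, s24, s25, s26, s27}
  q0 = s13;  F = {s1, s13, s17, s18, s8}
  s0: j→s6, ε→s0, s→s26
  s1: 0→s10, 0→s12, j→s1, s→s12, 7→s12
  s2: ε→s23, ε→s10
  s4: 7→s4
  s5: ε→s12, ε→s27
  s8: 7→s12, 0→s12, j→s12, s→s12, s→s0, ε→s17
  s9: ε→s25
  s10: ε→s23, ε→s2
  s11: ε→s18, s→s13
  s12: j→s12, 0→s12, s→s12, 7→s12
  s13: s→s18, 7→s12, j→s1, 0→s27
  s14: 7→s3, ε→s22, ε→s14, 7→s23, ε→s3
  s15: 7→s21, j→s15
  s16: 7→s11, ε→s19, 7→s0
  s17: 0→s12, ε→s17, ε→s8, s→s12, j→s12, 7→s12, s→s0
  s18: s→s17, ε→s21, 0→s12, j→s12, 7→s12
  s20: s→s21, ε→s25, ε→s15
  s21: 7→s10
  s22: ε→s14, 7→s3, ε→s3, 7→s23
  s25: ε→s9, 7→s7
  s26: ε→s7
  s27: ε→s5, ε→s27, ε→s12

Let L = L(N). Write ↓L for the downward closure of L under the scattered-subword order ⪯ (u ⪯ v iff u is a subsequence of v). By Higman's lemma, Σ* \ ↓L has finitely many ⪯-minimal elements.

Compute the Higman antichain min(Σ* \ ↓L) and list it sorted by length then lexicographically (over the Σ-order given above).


|Q|=28, |F|=5, |δ|=68 (26 ε).
min D↑ (5 st, q0=0, F={1}): 0:0→1,7→1,s→2,j→3 1:0→1,7→1,s→1,j→1 2:0→1,7→1,s→4,j→1 3:0→1,7→1,s→1,j→3 4:0→1,7→1,s→1,j→1 [Hopcroft].
'0': N↓-sim [16, 6] end={s10,s12,s2,s23,s27,s5} — reject; 1/1 single-dels accept.
'7': run [16, 4] end={s10,s12,s2,s23} ∉↓L; 1/1 deletions ∈↓L.
'sj': |S_i|=[16, 12, 2] end={s12,s6} rej; 2/2 deletions ∈↓L.
'js': run [16, 6, 1] end={s12} — reject; 2/2 single-dels accept.
'sss': run [16, 12, 7, 5] end={s0,s12,s26,s6,s7} ∉↓L; 3/3 single-dels accept.
5 obstructions.

min(Σ*\↓L) = [0, 7, sj, js, sss].


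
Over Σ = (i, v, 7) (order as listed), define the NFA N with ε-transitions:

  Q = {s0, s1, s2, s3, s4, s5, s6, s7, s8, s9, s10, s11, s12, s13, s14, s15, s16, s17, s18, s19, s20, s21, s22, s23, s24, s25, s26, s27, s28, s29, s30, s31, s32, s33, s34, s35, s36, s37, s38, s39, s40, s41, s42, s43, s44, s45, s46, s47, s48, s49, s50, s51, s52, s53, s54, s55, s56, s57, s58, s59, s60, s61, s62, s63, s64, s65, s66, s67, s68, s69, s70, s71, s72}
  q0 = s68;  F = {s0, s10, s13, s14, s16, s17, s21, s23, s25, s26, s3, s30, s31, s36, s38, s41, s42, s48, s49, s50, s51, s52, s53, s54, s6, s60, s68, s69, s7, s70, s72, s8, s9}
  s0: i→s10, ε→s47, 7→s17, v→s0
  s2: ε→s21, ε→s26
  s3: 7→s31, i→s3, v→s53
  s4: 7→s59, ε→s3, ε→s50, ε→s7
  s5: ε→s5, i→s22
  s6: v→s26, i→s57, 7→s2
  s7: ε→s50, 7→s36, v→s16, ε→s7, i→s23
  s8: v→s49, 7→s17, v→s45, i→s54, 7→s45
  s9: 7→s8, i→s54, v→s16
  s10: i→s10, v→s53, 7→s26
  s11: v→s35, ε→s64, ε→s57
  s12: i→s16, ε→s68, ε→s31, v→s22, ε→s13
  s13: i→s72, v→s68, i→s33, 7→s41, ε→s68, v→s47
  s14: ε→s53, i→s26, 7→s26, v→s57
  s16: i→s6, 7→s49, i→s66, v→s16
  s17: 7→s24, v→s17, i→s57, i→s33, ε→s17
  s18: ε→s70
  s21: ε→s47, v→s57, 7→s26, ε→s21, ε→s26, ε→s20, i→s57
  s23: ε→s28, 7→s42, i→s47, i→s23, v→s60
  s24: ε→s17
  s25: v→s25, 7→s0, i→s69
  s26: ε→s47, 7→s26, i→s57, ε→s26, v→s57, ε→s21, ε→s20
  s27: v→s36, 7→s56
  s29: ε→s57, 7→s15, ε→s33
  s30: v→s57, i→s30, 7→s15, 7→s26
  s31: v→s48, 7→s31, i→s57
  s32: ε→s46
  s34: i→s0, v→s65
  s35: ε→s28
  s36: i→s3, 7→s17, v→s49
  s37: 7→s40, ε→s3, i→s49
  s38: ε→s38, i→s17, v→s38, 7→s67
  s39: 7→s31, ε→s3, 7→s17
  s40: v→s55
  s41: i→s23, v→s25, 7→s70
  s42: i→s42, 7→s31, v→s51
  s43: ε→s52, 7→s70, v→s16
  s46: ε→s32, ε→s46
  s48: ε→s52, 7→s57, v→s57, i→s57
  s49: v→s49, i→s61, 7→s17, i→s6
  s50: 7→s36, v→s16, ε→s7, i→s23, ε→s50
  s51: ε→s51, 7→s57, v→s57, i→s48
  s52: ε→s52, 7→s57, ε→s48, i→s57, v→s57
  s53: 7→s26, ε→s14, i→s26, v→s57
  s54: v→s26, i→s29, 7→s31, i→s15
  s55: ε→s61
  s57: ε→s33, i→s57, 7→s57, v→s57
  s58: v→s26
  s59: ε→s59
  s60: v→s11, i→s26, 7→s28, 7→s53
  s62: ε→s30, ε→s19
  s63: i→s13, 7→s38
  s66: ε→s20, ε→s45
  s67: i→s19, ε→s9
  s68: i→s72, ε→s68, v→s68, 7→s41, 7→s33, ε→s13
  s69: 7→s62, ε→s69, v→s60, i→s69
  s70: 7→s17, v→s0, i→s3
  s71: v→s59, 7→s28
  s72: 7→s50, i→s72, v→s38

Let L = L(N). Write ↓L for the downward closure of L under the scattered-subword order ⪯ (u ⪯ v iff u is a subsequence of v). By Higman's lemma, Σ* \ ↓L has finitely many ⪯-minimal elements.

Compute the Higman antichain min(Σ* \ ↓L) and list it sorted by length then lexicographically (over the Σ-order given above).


A = [ivii, 7ivv, 777i, 7i7v7, 7vi7v].

|Q|=73, |F|=33, |δ|=193 (56 ε).
min D↑ (29 st, q0=0, F={17}): 0:i→1,v→0,7→2 1:i→1,v→3,7→4 2:i→5,v→6,7→7 3:i→8,v→3,7→9 4:i→5,v→10,7→11 5:i→5,v→12,7→13 6:i→14,v→6,7→15 7:i→16,v→15,7→8 8:i→17,v→8,7→8 9:i→18,v→10,7→19 10:i→20,v→10,7→21 11:i→16,v→21,7→8 12:i→22,v→17,7→23 13:i→13,v→24,7→25 14:i→14,v→12,7→26 15:i→27,v→15,7→8 16:i→16,v→23,7→25 17:i→17,v→17,7→17 18:i→17,v→22,7→25 19:i→18,v→21,7→8 20:i→17,v→22,7→22 21:i→20,v→21,7→8 22:i→17,v→17,7→22 23:i→22,v→17,7→22 24:i→28,v→17,7→17 25:i→17,v→28,7→25 26:i→26,v→17,7→22 27:i→27,v→23,7→22 28:i→17,v→17,7→17 [Hopcroft].
'ivii': run [51, 45, 34, 20, 4] end={s15,s29,s33,s57} — reject; 4/4 single-dels accept.
'7ivv': N↓-sim [51, 47, 33, 16, 6] end={s11,s28,s33,s35,s57,s64} ∉↓L; 4/4 single-dels accept.
'777i': |S_i|=[51, 47, 33, 14, 2] end={s33,s57} ∉↓L; 4/4 single-dels accept.
'7i7v7': run [51, 47, 33, 19, 5, 2] end={s33,s57} rej; 5/5 deletions ∈↓L.
'7vi7v': run [51, 47, 33, 26, 14, 2] end={s33,s57} rej; 5/5 del acc.
5 obstructions.


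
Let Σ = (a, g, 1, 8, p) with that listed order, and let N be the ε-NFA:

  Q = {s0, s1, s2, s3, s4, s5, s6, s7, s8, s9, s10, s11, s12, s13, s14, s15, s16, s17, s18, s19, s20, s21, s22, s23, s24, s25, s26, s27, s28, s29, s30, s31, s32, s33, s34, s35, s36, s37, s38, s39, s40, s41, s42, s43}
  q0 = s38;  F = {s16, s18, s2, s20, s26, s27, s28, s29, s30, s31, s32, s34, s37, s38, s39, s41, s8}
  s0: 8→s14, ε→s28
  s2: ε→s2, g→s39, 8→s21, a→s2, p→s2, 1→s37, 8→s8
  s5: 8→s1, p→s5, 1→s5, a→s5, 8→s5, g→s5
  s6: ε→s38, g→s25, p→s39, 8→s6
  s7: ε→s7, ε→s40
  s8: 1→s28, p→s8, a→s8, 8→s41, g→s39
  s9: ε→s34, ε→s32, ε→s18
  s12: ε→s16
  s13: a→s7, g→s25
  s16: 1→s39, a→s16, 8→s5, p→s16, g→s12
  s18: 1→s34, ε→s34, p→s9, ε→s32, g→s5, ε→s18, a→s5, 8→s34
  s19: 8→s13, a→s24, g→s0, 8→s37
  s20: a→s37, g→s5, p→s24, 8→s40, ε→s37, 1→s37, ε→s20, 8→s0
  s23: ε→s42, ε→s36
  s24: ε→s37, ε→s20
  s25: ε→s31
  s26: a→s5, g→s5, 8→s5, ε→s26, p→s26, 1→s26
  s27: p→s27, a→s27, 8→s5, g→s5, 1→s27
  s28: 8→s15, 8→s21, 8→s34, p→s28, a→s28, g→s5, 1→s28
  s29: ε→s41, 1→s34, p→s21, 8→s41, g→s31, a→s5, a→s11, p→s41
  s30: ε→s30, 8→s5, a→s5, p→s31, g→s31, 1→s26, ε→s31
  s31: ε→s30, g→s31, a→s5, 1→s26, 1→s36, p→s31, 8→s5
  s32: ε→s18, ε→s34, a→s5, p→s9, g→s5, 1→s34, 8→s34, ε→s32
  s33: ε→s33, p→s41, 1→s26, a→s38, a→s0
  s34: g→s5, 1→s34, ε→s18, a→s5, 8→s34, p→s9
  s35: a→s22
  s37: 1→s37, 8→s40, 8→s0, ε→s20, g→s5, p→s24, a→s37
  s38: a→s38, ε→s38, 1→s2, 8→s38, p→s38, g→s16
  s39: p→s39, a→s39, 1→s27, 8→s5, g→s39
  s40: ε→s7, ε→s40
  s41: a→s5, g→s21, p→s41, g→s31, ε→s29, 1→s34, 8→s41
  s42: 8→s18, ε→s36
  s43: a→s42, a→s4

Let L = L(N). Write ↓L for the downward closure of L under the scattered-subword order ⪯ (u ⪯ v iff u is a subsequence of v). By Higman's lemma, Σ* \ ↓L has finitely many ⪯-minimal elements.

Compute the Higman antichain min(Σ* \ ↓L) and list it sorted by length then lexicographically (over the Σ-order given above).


A = [g8, 11g, 188a].

|Q|=44, |F|=17, |δ|=153 (35 ε).
min D↑ (13 st, q0=0, F={4}): 0:a→0,g→1,1→2,8→0,p→0 1:a→1,g→1,1→3,8→4,p→1 2:a→2,g→3,1→5,8→6,p→2 3:a→3,g→3,1→7,8→4,p→3 4:a→4,g→4,1→4,8→4,p→4 5:a→5,g→4,1→5,8→8,p→5 6:a→6,g→3,1→8,8→9,p→6 7:a→7,g→4,1→7,8→4,p→7 8:a→8,g→4,1→8,8→10,p→8 9:a→4,g→11,1→10,8→9,p→9 10:a→4,g→4,1→10,8→10,p→10 11:a→4,g→11,1→12,8→4,p→11 12:a→4,g→4,1→12,8→4,p→12 (ε-aug+det+¬).
'g8': N↓-sim [30, 11, 2] end={s1,s5} — reject; 2/2 deletions ∈↓L.
'11g': |S_i|=[30, 27, 19, 2] end={s1,s5} — reject; 3/3 del acc.
'188a': run [30, 27, 23, 16, 3] end={s1,s11,s5} ∉↓L; 4/4 deletions ∈↓L.
3 obstructions.


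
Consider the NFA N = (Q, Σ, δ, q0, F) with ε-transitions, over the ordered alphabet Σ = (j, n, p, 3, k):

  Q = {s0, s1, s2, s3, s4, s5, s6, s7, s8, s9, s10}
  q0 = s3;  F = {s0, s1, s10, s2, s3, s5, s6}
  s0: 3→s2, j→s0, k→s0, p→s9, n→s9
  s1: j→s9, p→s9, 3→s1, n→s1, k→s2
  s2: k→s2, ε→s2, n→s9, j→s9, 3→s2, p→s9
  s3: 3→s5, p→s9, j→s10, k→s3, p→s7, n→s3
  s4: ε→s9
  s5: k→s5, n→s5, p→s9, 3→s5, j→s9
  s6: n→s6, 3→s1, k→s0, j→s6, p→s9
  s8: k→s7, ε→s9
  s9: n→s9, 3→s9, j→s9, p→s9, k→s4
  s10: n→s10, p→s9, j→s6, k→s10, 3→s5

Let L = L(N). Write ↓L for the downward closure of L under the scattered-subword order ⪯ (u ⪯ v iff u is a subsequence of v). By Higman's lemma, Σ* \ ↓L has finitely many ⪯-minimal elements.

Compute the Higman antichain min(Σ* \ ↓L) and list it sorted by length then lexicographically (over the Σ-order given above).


|Q|=11, |F|=7, |δ|=45 (3 ε).
min D↑ (8 st, q0=0, F={2}): 0:j→1,n→0,p→2,3→3,k→0 1:j→4,n→1,p→2,3→3,k→1 2:j→2,n→2,p→2,3→2,k→2 3:j→2,n→3,p→2,3→3,k→3 4:j→4,n→4,p→2,3→5,k→6 5:j→2,n→5,p→2,3→5,k→7 6:j→6,n→2,p→2,3→7,k→6 7:j→2,n→2,p→2,3→7,k→7.
'p': |S_i|=[10, 3] end={s4,s7,s9} rej; 1/1 single-dels accept.
'3j': N↓-sim [10, 5, 2] end={s4,s9} ∉↓L; 2/2 single-dels accept.
'jjkn': run [10, 8, 6, 4, 2] end={s4,s9} rej; 4/4 del acc.
3 words, ⪯-incomp.

A = [p, 3j, jjkn].


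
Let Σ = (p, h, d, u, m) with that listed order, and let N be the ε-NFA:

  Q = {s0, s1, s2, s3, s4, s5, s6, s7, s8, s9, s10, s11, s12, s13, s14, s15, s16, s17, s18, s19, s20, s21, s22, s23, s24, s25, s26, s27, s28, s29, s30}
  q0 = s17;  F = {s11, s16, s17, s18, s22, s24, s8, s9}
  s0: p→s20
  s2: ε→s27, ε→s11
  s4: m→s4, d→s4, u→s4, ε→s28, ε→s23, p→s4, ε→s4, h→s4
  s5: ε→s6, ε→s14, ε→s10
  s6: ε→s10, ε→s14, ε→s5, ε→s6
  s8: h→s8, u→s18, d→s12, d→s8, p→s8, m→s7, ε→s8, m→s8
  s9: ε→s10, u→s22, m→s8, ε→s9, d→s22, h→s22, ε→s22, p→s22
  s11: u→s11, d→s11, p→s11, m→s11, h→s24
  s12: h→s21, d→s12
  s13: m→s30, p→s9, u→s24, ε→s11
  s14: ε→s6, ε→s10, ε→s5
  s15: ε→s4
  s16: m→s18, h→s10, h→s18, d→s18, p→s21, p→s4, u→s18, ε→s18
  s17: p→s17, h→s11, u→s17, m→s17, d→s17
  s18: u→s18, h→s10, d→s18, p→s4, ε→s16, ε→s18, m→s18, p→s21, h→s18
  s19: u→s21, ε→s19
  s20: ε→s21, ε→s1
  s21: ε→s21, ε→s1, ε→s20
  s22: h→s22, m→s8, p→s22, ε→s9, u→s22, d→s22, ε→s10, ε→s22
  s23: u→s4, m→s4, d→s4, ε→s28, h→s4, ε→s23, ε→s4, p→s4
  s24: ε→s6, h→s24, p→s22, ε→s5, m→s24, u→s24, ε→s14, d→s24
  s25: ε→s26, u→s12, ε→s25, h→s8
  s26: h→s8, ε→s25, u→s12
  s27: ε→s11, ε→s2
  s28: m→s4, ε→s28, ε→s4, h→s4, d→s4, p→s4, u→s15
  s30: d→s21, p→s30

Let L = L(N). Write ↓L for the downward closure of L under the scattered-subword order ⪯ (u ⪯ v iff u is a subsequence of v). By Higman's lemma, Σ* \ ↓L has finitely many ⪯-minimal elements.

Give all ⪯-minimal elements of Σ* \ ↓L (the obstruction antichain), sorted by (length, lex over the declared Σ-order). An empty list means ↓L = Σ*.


|Q|=31, |F|=8, |δ|=120 (46 ε).
min D↑ (7 st, q0=0, F={6}): 0:p→0,h→1,d→0,u→0,m→0 1:p→1,h→2,d→1,u→1,m→1 2:p→3,h→2,d→2,u→2,m→2 3:p→3,h→3,d→3,u→3,m→4 4:p→4,h→4,d→4,u→5,m→4 5:p→6,h→5,d→5,u→5,m→5 6:p→6,h→6,d→6,u→6,m→6 (ε-aug+det+¬).
'hhpmup': N↓-sim [21, 20, 19, 15, 13, 10, 7] end={s1,s15,s20,s21,s23,s28,s4} — reject; 6/6 deletions ∈↓L.
1 minimals (antichain).

min(Σ*\↓L) = [hhpmup].


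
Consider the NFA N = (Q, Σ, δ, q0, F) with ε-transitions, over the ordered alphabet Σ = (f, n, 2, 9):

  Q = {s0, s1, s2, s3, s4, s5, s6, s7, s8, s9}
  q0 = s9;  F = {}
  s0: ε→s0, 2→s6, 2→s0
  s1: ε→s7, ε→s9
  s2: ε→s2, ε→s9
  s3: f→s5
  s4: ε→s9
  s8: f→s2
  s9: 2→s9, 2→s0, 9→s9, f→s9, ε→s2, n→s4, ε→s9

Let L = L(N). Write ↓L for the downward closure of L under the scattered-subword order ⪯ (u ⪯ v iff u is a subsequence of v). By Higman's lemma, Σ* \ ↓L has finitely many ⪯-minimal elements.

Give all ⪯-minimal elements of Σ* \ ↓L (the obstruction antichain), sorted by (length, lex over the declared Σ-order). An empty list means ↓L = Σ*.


Antichain: [ε].

|Q|=10, |F|=0, |δ|=17 (8 ε).
min D↑ (1 st, q0=0, F={0}): 0:f→0,n→0,2→0,9→0 [Hopcroft].
ε ∈ L(D↑) — L = ∅.


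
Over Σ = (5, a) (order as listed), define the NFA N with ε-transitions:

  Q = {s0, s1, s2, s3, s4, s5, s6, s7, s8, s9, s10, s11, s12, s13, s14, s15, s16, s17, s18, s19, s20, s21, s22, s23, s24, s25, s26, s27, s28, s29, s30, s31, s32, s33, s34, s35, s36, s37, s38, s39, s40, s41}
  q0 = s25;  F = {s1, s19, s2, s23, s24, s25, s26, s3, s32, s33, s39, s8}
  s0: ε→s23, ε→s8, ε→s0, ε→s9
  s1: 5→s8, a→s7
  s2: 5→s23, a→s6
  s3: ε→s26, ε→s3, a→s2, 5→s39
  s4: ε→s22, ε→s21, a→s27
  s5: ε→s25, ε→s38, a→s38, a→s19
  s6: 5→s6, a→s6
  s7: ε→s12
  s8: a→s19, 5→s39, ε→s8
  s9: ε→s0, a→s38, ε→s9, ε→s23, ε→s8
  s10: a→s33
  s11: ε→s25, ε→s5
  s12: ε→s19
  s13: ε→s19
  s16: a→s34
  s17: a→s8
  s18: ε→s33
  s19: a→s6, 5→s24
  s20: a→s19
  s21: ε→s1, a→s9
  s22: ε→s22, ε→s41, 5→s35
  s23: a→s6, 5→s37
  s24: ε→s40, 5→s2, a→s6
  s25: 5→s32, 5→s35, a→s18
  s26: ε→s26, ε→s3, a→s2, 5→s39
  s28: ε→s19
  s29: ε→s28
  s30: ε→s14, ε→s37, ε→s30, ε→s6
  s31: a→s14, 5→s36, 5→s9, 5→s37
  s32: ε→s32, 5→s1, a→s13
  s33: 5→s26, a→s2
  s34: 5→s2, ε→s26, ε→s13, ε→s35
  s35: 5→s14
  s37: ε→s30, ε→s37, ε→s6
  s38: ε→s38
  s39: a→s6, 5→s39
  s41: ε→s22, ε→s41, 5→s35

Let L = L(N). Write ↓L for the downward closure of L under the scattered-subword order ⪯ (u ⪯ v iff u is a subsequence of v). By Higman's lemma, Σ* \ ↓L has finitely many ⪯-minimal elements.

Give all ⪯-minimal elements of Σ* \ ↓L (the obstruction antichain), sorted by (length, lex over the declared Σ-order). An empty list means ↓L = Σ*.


|Q|=42, |F|=12, |δ|=87 (43 ε).
min D↑ (12 st, q0=0, F={9}): 0:5→1,a→2 1:5→3,a→4 2:5→5,a→6 3:5→7,a→4 4:5→8,a→9 5:5→10,a→6 6:5→11,a→9 7:5→10,a→4 8:5→6,a→9 9:5→9,a→9 10:5→10,a→9 11:5→9,a→9 [Hopcroft].
'5aa': N↓-sim [22, 19, 12, 1] end={s6} ∉↓L; 3/3 deletions ∈↓L.
'aaa': |S_i|=[22, 17, 6, 1] end={s6} ∉↓L; 3/3 del acc.
'a55a': N↓-sim [22, 17, 11, 7, 1] end={s6} rej; 4/4 deletions ∈↓L.
'aa55': run [22, 17, 6, 5, 4] end={s14,s30,s37,s6} ∉↓L; 4/4 deletions ∈↓L.
'5555a': run [22, 19, 14, 11, 9, 1] end={s6} ∉↓L; 5/5 del acc.
'5a5555': run [22, 19, 12, 8, 6, 5, 4] end={s14,s30,s37,s6} rej; 6/6 del acc.
6 minimals (antichain).

A = [5aa, aaa, a55a, aa55, 5555a, 5a5555].


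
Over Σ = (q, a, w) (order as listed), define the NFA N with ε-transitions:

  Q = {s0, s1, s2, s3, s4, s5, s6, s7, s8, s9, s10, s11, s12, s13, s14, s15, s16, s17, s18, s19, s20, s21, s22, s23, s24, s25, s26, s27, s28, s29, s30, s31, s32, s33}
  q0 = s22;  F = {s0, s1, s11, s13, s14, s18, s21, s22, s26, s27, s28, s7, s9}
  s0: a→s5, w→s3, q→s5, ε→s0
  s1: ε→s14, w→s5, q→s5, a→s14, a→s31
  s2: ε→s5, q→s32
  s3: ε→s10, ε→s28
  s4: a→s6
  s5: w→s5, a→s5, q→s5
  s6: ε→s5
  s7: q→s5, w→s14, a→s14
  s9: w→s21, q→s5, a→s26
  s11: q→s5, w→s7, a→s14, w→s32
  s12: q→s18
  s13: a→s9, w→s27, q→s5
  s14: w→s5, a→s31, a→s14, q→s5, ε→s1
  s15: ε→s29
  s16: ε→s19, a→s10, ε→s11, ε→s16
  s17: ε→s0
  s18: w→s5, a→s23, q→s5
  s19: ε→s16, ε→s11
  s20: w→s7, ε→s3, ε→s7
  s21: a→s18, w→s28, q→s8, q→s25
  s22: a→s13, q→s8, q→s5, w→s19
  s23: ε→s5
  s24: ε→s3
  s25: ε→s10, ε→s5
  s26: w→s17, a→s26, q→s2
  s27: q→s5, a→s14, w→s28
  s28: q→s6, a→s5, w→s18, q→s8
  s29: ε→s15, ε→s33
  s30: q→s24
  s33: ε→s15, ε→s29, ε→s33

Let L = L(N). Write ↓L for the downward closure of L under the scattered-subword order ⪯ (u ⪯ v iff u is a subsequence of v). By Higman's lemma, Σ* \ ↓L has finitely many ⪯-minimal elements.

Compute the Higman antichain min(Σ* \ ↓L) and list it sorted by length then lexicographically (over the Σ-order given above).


|Q|=34, |F|=13, |δ|=79 (25 ε).
min D↑ (13 st, q0=0, F={1}): 0:q→1,a→2,w→3 1:q→1,a→1,w→1 2:q→1,a→4,w→5 3:q→1,a→6,w→7 4:q→1,a→8,w→9 5:q→1,a→6,w→10 6:q→1,a→6,w→1 7:q→1,a→6,w→6 8:q→1,a→8,w→11 9:q→1,a→12,w→10 10:q→1,a→1,w→12 11:q→1,a→1,w→10 12:q→1,a→1,w→1.
'q': run [26, 7] end={s10,s2,s25,s32,s5,s6,s8} — reject; 1/1 deletions ∈↓L.
'waw': N↓-sim [26, 21, 7, 1] end={s5} ∉↓L; 3/3 deletions ∈↓L.
'awwa': run [26, 21, 16, 8, 2] end={s23,s5} ∉↓L; 4/4 del acc.
'wwww': N↓-sim [26, 21, 13, 6, 1] end={s5} ∉↓L; 4/4 single-dels accept.
'aaawa': run [26, 21, 19, 16, 10, 2] end={s23,s5} rej; 5/5 del acc.
'aawaa': |S_i|=[26, 21, 19, 12, 3, 2] end={s23,s5} rej; 5/5 del acc.
6 minimals (antichain).

A = [q, waw, awwa, wwww, aaawa, aawaa].


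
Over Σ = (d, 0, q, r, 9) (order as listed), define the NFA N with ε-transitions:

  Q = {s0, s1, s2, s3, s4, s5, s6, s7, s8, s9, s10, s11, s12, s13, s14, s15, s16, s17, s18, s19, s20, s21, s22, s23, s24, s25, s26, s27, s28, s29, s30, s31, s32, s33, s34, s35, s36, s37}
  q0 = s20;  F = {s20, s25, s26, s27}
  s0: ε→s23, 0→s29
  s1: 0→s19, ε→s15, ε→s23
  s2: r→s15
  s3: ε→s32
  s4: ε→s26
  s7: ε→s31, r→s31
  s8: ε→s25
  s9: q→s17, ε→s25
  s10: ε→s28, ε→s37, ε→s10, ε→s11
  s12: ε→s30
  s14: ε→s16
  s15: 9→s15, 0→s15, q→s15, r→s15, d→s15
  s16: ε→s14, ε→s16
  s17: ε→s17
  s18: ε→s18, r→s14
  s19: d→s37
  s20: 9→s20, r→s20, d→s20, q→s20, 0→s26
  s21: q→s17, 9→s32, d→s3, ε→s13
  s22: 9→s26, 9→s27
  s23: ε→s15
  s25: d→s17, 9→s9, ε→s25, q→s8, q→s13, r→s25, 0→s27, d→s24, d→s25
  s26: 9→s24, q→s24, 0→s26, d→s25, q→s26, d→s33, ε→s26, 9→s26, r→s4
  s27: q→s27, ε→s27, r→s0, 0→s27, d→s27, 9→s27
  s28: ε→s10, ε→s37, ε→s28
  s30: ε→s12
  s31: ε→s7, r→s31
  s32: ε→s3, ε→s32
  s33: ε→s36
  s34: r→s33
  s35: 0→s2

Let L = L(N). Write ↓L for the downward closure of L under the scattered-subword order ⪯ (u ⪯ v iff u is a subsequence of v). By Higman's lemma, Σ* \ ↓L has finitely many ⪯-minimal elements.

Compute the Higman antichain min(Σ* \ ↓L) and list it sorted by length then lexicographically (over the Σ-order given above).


Antichain: [0d0r].

|Q|=38, |F|=4, |δ|=77 (31 ε).
min D↑ (5 st, q0=0, F={4}): 0:d→0,0→1,q→0,r→0,9→0 1:d→2,0→1,q→1,r→1,9→1 2:d→2,0→3,q→2,r→2,9→2 3:d→3,0→3,q→3,r→4,9→3 4:d→4,0→4,q→4,r→4,9→4 (ε-aug+det+¬).
'0d0r': |S_i|=[16, 15, 13, 5, 4] end={s0,s15,s23,s29} — reject; 4/4 del acc.
1 words, ⪯-incomp.


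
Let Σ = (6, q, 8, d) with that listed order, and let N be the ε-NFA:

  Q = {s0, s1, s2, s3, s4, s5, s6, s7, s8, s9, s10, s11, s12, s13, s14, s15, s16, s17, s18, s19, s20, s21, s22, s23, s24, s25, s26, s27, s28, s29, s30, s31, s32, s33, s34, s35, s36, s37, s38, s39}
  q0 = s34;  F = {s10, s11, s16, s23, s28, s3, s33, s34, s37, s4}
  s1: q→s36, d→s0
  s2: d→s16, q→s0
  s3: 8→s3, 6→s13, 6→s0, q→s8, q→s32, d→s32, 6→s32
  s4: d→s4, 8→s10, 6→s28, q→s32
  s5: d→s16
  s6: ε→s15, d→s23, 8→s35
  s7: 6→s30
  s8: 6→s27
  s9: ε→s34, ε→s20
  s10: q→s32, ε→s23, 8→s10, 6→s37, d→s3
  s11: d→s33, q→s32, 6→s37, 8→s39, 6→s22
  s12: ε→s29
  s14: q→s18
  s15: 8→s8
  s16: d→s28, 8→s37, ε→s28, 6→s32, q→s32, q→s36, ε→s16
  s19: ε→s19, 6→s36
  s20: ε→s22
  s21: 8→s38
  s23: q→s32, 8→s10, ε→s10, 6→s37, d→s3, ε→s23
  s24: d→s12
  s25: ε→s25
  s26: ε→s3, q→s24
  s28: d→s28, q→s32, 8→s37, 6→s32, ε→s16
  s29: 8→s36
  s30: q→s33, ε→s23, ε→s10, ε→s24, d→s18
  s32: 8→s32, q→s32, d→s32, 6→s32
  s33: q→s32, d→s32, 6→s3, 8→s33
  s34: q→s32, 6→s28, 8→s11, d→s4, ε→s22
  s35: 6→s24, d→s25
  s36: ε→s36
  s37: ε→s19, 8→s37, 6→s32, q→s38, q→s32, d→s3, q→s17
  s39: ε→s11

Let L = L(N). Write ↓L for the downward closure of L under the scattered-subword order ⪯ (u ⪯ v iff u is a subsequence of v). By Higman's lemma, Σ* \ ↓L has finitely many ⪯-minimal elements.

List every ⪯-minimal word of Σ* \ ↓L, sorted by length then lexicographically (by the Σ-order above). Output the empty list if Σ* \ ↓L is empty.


|Q|=40, |F|=10, |δ|=92 (21 ε).
min D↑ (9 st, q0=0, F={2}): 0:6→1,q→2,8→3,d→4 1:6→2,q→2,8→5,d→1 2:6→2,q→2,8→2,d→2 3:6→5,q→2,8→3,d→6 4:6→1,q→2,8→7,d→4 5:6→2,q→2,8→5,d→8 6:6→8,q→2,8→6,d→2 7:6→5,q→2,8→7,d→8 8:6→2,q→2,8→8,d→2.
'q': N↓-sim [21, 6] end={s17,s27,s32,s36,s38,s8} rej; 1/1 deletions ∈↓L.
'66': run [21, 14, 5] end={s0,s13,s27,s32,s36} ∉↓L; 2/2 single-dels accept.
'8dd': run [21, 17, 7, 1] end={s32} rej; 3/3 deletions ∈↓L.
'd8d6': |S_i|=[21, 17, 14, 6, 4] end={s0,s13,s27,s32} ∉↓L; 4/4 deletions ∈↓L.
4 obstructions.

A = [q, 66, 8dd, d8d6].


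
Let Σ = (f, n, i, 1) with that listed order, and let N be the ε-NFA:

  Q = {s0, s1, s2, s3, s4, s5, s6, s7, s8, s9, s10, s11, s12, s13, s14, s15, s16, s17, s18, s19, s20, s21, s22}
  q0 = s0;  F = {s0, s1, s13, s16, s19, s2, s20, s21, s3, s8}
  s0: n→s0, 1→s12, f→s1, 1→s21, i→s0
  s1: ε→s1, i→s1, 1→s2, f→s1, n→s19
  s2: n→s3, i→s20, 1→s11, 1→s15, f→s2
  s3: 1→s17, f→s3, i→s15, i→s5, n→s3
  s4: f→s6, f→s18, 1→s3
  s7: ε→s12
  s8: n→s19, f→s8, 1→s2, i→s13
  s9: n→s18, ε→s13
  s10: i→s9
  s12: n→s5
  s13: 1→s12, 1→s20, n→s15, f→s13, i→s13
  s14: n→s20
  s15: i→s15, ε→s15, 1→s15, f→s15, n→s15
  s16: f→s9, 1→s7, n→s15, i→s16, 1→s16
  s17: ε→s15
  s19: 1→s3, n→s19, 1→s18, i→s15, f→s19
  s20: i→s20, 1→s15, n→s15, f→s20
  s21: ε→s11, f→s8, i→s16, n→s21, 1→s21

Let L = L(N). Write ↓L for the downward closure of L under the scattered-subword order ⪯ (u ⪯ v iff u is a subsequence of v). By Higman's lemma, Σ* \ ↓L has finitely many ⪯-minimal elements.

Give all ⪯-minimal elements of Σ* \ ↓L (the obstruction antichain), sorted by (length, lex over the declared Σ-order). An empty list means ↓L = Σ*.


min(Σ*\↓L) = [fni, f11, 1in].

|Q|=23, |F|=10, |δ|=63 (6 ε).
min D↑ (11 st, q0=0, F={7}): 0:f→1,n→0,i→0,1→2 1:f→1,n→3,i→1,1→4 2:f→5,n→2,i→6,1→2 3:f→3,n→3,i→7,1→8 4:f→4,n→8,i→9,1→7 5:f→5,n→3,i→10,1→4 6:f→10,n→7,i→6,1→6 7:f→7,n→7,i→7,1→7 8:f→8,n→8,i→7,1→7 9:f→9,n→7,i→9,1→7 10:f→10,n→7,i→10,1→9 (ε-aug+det+¬).
'fni': N↓-sim [18, 14, 6, 2] end={s15,s5} rej; 3/3 del acc.
'f11': |S_i|=[18, 14, 9, 3] end={s11,s15,s17} ∉↓L; 3/3 deletions ∈↓L.
'1in': run [18, 16, 9, 3] end={s15,s18,s5} ∉↓L; 3/3 deletions ∈↓L.
3 minimals (antichain).


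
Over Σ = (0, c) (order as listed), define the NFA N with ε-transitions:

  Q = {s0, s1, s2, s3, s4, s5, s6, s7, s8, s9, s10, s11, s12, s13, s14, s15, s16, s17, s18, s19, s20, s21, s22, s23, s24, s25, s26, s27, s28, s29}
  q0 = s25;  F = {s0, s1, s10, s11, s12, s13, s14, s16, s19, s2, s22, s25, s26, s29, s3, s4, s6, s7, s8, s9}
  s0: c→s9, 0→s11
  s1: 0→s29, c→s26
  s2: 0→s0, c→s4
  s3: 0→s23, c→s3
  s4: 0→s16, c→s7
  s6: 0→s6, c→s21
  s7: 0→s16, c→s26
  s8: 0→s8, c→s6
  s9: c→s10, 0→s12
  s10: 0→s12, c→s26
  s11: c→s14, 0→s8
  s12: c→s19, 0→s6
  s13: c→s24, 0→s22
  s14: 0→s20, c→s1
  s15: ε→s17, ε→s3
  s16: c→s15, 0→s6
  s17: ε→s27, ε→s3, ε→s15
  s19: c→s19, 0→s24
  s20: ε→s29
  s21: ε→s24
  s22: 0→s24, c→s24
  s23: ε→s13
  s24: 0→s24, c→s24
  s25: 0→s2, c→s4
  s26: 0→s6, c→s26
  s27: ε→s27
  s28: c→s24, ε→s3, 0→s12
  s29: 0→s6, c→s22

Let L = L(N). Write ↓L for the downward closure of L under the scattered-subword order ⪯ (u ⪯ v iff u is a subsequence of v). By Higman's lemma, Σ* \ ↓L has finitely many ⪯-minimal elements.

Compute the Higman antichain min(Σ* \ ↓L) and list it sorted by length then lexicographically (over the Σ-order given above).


A = [c00c, ccc0c, 0000cc, 00c0c0, c0c000].

|Q|=30, |F|=20, |δ|=54 (10 ε).
min D↑ (21 st, q0=0, F={15}): 0:0→1,c→2 1:0→3,c→2 2:0→4,c→5 3:0→6,c→7 4:0→8,c→9 5:0→4,c→10 6:0→11,c→12 7:0→13,c→14 8:0→8,c→15 9:0→16,c→9 10:0→8,c→10 11:0→11,c→8 12:0→17,c→18 13:0→8,c→19 14:0→13,c→10 15:0→15,c→15 16:0→20,c→15 17:0→8,c→20 18:0→17,c→10 19:0→15,c→19 20:0→15,c→15.
'c00c': N↓-sim [27, 22, 15, 6, 2] end={s21,s24} ∉↓L; 4/4 single-dels accept.
'ccc0c': |S_i|=[27, 22, 18, 12, 6, 2] end={s21,s24} — reject; 5/5 deletions ∈↓L.
'0000cc': |S_i|=[27, 26, 23, 15, 7, 4, 2] end={s21,s24} ∉↓L; 6/6 del acc.
'00c0c0': N↓-sim [27, 26, 23, 19, 10, 4, 1] end={s24} rej; 6/6 deletions ∈↓L.
'c0c000': N↓-sim [27, 22, 15, 10, 4, 2, 1] end={s24} — reject; 6/6 del acc.
5 obstructions.


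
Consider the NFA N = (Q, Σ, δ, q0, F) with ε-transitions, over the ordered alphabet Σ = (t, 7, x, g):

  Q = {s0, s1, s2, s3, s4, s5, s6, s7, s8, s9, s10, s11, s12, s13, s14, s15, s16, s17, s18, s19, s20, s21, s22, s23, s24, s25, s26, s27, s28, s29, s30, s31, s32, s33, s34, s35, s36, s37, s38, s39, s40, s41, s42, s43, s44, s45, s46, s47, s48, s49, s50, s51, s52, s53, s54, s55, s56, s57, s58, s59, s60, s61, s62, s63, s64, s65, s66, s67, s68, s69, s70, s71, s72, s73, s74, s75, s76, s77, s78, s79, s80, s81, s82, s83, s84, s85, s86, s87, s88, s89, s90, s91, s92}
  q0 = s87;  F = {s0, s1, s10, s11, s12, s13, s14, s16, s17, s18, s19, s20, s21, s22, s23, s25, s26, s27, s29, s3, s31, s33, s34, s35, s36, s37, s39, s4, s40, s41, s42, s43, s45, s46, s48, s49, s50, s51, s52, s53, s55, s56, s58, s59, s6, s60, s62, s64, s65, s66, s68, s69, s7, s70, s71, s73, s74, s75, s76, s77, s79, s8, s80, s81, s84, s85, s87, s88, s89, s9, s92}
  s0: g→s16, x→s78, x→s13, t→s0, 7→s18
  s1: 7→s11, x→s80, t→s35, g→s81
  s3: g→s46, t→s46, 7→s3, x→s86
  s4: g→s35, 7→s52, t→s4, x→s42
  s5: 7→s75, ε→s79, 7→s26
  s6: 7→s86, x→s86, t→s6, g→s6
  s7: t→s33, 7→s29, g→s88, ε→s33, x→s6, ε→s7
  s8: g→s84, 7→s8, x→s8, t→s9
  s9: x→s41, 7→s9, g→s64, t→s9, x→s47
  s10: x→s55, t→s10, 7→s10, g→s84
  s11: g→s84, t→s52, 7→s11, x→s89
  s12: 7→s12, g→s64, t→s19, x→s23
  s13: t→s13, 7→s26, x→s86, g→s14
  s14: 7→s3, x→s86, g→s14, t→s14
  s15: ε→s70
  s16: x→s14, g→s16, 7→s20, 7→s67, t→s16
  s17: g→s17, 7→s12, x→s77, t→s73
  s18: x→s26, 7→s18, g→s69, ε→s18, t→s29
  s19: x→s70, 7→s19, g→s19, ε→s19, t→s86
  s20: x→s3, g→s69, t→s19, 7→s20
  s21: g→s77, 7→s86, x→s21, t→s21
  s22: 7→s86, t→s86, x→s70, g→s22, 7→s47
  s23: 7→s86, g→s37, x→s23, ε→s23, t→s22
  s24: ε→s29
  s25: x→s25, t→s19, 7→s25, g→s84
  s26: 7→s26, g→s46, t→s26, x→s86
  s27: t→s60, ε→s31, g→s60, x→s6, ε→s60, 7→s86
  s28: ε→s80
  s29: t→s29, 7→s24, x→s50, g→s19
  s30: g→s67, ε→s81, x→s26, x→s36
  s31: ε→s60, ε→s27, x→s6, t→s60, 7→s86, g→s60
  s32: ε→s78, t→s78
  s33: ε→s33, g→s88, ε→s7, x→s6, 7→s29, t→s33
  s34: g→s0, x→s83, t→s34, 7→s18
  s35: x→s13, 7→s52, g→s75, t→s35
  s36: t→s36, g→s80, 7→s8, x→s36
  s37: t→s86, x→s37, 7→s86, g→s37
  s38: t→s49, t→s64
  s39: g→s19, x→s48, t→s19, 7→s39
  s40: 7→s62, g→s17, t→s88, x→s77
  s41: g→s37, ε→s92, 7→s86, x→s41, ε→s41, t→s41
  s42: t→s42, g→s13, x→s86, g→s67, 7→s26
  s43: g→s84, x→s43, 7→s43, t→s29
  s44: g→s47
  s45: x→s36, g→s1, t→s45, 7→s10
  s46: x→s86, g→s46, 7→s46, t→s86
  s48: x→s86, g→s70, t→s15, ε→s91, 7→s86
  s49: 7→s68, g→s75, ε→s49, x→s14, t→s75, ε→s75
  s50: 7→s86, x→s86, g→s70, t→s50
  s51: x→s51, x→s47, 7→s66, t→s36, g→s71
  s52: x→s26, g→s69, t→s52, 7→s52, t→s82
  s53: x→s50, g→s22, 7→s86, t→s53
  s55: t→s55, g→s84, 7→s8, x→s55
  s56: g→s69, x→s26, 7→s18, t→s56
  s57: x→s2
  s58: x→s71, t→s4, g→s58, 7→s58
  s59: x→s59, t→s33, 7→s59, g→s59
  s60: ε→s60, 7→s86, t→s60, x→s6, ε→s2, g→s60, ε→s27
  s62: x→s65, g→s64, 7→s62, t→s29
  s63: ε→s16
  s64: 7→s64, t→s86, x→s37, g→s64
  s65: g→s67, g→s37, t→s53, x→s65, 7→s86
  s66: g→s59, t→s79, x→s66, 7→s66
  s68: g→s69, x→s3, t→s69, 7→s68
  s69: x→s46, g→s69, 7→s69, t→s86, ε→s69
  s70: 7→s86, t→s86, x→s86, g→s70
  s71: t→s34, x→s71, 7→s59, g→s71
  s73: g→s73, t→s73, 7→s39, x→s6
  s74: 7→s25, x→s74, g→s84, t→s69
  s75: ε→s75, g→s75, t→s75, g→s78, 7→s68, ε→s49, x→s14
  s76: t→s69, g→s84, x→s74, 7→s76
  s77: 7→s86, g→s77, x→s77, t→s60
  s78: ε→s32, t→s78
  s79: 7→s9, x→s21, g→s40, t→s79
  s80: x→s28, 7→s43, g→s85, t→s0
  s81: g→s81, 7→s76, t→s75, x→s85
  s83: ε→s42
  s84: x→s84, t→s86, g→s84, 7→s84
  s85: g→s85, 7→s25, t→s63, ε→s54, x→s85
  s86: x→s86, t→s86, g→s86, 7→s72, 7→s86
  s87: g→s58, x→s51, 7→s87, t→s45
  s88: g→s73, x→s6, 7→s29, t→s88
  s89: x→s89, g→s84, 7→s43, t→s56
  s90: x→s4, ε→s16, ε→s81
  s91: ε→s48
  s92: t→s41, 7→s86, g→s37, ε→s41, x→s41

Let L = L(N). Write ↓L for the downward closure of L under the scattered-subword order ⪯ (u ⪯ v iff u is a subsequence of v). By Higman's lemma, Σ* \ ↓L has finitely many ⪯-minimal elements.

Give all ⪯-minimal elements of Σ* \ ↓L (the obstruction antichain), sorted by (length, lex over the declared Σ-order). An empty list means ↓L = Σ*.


|Q|=93, |F|=71, |δ|=346 (36 ε).
min D↑ (67 st, q0=0, F={22}): 0:t→1,7→0,x→2,g→3 1:t→1,7→4,x→5,g→6 2:t→5,7→7,x→2,g→8 3:t→9,7→3,x→8,g→3 4:t→4,7→4,x→10,g→11 5:t→5,7→12,x→5,g→13 6:t→14,7→15,x→13,g→16 7:t→17,7→7,x→7,g→18 8:t→19,7→18,x→8,g→8 9:t→9,7→20,x→21,g→14 10:t→10,7→12,x→10,g→11 11:t→22,7→11,x→11,g→11 12:t→23,7→12,x→12,g→11 13:t→24,7→25,x→13,g→26 14:t→14,7→20,x→27,g→28 15:t→20,7→15,x→29,g→11 16:t→28,7→30,x→26,g→16 17:t→17,7→23,x→31,g→32 18:t→33,7→18,x→18,g→18 19:t→19,7→34,x→21,g→24 20:t→20,7→20,x→35,g→36 21:t→21,7→35,x→22,g→27 22:t→22,7→22,x→22,g→22 23:t→23,7→23,x→37,g→38 24:t→24,7→34,x→27,g→39 25:t→40,7→25,x→25,g→11 26:t→39,7→41,x→26,g→26 27:t→27,7→35,x→22,g→42 28:t→28,7→43,x→42,g→28 29:t→44,7→25,x→29,g→11 30:t→36,7→30,x→45,g→11 31:t→31,7→22,x→31,g→46 32:t→47,7→48,x→46,g→49 33:t→33,7→40,x→50,g→47 34:t→40,7→34,x→35,g→36 35:t→35,7→35,x→22,g→51 36:t→22,7→36,x→51,g→36 37:t→37,7→22,x→37,g→52 38:t→22,7→38,x→52,g→38 39:t→39,7→53,x→42,g→39 40:t→40,7→40,x→54,g→55 41:t→55,7→41,x→41,g→11 42:t→42,7→56,x→22,g→42 43:t→36,7→43,x→56,g→36 44:t→44,7→34,x→35,g→36 45:t→36,7→41,x→45,g→11 46:t→57,7→22,x→46,g→46 47:t→47,7→40,x→50,g→58 48:t→40,7→48,x→59,g→38 49:t→58,7→60,x→46,g→49 50:t→50,7→22,x→22,g→50 51:t→22,7→51,x→22,g→51 52:t→22,7→22,x→52,g→52 53:t→55,7→53,x→56,g→36 54:t→54,7→22,x→22,g→61 55:t→22,7→55,x→61,g→55 56:t→51,7→56,x→22,g→51 57:t→57,7→22,x→50,g→57 58:t→58,7→62,x→50,g→58 59:t→63,7→22,x→59,g→52 60:t→55,7→60,x→64,g→38 61:t→22,7→22,x→22,g→61 62:t→55,7→62,x→65,g→55 63:t→63,7→22,x→54,g→66 64:t→66,7→22,x→64,g→52 65:t→61,7→22,x→22,g→61 66:t→22,7→22,x→61,g→66.
't7gt': N↓-sim [86, 80, 44, 12, 2] end={s72,s86} rej; 4/4 deletions ∈↓L.
'gtxx': run [86, 73, 48, 18, 2] end={s72,s86} rej; 4/4 deletions ∈↓L.
'x7tx7': |S_i|=[86, 71, 50, 40, 23, 3] end={s47,s72,s86} rej; 5/5 del acc.
'tgg7tt': run [86, 80, 64, 42, 24, 9, 2] end={s72,s86} rej; 6/6 del acc.
4 obstructions.

A = [t7gt, gtxx, x7tx7, tgg7tt].
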